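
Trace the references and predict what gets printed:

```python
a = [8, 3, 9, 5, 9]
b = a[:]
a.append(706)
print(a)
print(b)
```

Key concept: slice [:] creates copy.
Step by step:
`a = [8, 3, 9, 5, 9]` → a = [8, 3, 9, 5, 9]
`b = a[:]` → b = [8, 3, 9, 5, 9]
`a.append(706)` → a = [8, 3, 9, 5, 9, 706]
`print(a)` → prints [8, 3, 9, 5, 9, 706]
`print(b)` → prints [8, 3, 9, 5, 9]

Answer:
[8, 3, 9, 5, 9, 706]
[8, 3, 9, 5, 9]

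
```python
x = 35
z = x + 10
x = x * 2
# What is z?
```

Trace:
`x = 35` → x = 35
`z = x + 10` → z = 45
`x = x * 2` → x = 70
So z = 45

Answer: 45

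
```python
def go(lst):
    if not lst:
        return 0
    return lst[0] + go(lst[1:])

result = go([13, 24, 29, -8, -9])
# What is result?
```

13 + 24 + 29 + (-8) + (-9) + 0 = 49

Answer: 49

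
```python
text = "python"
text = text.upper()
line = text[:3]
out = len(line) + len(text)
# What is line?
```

Trace:
`text = "python"` → text = 'python'
`text = text.upper()` → text = 'PYTHON'
`line = text[:3]` → line = 'PYT'
`out = len(line) + len(text)` → out = 9
So line = 'PYT'

Answer: 'PYT'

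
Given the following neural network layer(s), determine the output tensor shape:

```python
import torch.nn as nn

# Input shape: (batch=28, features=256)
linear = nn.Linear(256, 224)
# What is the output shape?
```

Input: (28, 256) -> Output: (28, 224)

Answer: (28, 224)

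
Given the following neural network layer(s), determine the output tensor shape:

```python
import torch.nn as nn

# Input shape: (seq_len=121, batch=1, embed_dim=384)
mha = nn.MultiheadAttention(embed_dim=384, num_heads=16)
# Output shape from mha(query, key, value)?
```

Input: (121, 1, 384) -> Output: (121, 1, 384)

Answer: (121, 1, 384)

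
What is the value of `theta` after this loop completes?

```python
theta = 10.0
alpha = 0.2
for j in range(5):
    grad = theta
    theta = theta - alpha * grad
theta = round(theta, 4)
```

Gradient descent: w = 10.0 * (1 - 0.2)^5
`theta` takes the values: 10.0 → 8.0 → 6.4 → 5.12 → 4.096 → 3.2768

Answer: 3.2768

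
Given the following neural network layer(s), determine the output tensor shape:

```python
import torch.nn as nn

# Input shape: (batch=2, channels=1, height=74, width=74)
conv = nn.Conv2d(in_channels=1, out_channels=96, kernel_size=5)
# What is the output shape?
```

Input: (2, 1, 74, 74) -> Output: (2, 96, 70, 70)

Answer: (2, 96, 70, 70)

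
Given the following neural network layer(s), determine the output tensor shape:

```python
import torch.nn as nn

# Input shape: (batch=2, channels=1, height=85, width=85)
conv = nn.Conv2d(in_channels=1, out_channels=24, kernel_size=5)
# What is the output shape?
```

Input: (2, 1, 85, 85) -> Output: (2, 24, 81, 81)

Answer: (2, 24, 81, 81)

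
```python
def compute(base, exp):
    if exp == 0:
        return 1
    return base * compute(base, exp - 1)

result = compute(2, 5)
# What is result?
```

compute(2, 5) = 2 * 2 * 2 * 2 * 2 = 32

Answer: 32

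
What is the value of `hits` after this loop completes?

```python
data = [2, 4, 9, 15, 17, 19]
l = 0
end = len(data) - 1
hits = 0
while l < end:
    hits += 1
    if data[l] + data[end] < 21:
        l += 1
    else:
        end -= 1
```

Steps to find pair summing to 21
`hits` takes the values: 0 → 1 → 2 → 3 → 4 → 5

Answer: 5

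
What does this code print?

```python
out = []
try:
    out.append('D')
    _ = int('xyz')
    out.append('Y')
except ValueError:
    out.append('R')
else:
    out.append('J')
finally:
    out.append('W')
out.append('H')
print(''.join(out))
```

Execution trace: 'D' (try body) → 'R' (except ValueError) → 'W' (finally) → 'H' (after the try/except). Output: DRWH

Answer: DRWH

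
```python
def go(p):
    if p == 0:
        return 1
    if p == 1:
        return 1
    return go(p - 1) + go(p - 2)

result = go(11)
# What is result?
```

Build up from base cases: go(0)=1, go(1)=1, go(2)=2, go(3)=3, go(4)=5, go(5)=8, go(6)=13, ..., go(11)=144

Answer: 144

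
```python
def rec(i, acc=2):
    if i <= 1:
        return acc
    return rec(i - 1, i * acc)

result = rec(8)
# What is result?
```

Accumulator trace (n, acc): (8, 2) -> (7, 16) -> (6, 112) -> (5, 672) -> (4, 3360) -> (3, 13440) -> (2, 40320) -> (1, 80640) -> return 80640

Answer: 80640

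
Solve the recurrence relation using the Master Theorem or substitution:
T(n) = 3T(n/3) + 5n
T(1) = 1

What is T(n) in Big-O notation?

By Master Theorem: a=3, b=3, f(n)=5n. Since log_3(3) = 1 and f(n) = Θ(n^1), Case 2 applies. T(n) = O(n log n).

Answer: O(n log n)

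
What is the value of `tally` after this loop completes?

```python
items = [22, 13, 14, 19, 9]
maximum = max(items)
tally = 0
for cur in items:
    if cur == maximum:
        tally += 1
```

Count of max value 22 in [22, 13, 14, 19, 9]
`tally` takes the values: 0 → 1

Answer: 1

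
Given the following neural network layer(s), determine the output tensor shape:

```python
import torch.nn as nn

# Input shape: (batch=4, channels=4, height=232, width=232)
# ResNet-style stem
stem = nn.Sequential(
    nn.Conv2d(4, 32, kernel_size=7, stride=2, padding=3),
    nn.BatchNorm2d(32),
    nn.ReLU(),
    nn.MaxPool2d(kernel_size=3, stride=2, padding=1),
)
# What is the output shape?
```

Input: (4, 4, 232, 232) -> after Conv2d 7x7 stride=2: (4, 32, 116, 116) -> Output: (4, 32, 58, 58)

Answer: (4, 32, 58, 58)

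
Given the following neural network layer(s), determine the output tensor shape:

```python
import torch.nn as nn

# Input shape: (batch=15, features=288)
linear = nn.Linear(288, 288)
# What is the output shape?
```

Input: (15, 288) -> Output: (15, 288)

Answer: (15, 288)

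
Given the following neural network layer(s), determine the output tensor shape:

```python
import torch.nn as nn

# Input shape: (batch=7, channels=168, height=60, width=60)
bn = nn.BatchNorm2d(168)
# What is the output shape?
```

Input: (7, 168, 60, 60) -> Output: (7, 168, 60, 60)

Answer: (7, 168, 60, 60)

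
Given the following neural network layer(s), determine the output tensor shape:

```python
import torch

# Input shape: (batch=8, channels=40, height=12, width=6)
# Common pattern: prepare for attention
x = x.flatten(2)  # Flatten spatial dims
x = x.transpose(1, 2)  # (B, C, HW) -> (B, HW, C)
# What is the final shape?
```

Input: (8, 40, 12, 6) -> after flatten(2): (8, 40, 72) -> Output: (8, 72, 40)

Answer: (8, 72, 40)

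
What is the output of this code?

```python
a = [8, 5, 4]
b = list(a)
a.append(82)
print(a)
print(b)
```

Key concept: list() constructor creates copy.
Step by step:
`a = [8, 5, 4]` → a = [8, 5, 4]
`b = list(a)` → b = [8, 5, 4]
`a.append(82)` → a = [8, 5, 4, 82]
`print(a)` → prints [8, 5, 4, 82]
`print(b)` → prints [8, 5, 4]

Answer:
[8, 5, 4, 82]
[8, 5, 4]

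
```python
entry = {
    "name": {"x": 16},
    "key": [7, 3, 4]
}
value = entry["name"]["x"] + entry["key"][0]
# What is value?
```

Trace:
`entry = { ...` → entry = {'name': {'x': 16}, 'key': [7, 3, 4]}
`value = entry["name"]["x"] + entry["key"][0]` → value = 23
So value = 23

Answer: 23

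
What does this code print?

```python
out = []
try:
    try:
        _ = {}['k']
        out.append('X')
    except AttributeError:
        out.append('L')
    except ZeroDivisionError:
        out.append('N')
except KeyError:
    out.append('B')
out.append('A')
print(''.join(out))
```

Execution trace: 'B' (outer except KeyError) → 'A' (after the try/except). Output: BA

Answer: BA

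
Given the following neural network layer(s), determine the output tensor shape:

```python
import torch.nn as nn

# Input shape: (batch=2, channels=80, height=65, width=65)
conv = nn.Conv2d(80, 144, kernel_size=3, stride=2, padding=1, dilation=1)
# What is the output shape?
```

Input: (2, 80, 65, 65) -> Output: (2, 144, 33, 33)

Answer: (2, 144, 33, 33)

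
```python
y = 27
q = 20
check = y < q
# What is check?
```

Trace:
`y = 27` → y = 27
`q = 20` → q = 20
`check = y < q` → check = False
So check = False

Answer: False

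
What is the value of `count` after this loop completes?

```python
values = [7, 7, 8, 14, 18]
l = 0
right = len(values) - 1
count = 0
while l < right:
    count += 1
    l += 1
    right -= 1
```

Iterations until pointers meet (list length 5)
`count` takes the values: 0 → 1 → 2

Answer: 2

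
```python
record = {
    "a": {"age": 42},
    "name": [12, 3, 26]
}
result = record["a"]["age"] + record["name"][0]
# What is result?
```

Trace:
`record = { ...` → record = {'a': {'age': 42}, 'name': [12, 3, 26]}
`result = record["a"]["age"] + record["name"][0]` → result = 54
So result = 54

Answer: 54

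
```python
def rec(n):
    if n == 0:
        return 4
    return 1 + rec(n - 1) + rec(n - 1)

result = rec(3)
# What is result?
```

rec(n) = 1 + 2·rec(n-1), rec(0)=4. Closed form: (4+1)·2^3 - 1 = 39.

Answer: 39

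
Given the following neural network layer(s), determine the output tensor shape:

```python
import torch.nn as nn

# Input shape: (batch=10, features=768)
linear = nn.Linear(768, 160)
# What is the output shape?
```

Input: (10, 768) -> Output: (10, 160)

Answer: (10, 160)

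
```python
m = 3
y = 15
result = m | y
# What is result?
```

Trace:
`m = 3` → m = 3
`y = 15` → y = 15
`result = m | y` → result = 15
So result = 15

Answer: 15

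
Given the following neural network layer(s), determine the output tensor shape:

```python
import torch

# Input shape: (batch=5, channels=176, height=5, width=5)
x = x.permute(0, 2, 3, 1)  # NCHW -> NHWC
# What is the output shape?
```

Input: (5, 176, 5, 5) -> Output: (5, 5, 5, 176)

Answer: (5, 5, 5, 176)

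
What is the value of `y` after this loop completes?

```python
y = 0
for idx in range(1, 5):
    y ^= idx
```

XOR of 1 to 4
`y` takes the values: 0 → 1 → 3 → 0 → 4

Answer: 4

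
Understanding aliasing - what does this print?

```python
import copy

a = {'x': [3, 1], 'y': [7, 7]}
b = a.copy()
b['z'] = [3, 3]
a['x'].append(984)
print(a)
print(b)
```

Key concept: shallow copy of dict with mutable values.
Step by step:
`a = {'x': [3, 1], 'y': [7, 7]}` → a = {'x': [3, 1], 'y': [7, 7]}
`b = a.copy()` → b = {'x': [3, 1], 'y': [7, 7]}
`b['z'] = [3, 3]` → b = {'x': [3, 1], 'y': [7, 7], 'z': [3, 3]}
`a['x'].append(984)` → a = {'x': [3, 1, 984], 'y': [7, 7]}; b = {'x': [3, 1, 984], 'y': [7, 7], 'z': [3, 3]}
`print(a)` → prints {'x': [3, 1, 984], 'y': [7, 7]}
`print(b)` → prints {'x': [3, 1, 984], 'y': [7, 7], 'z': [3, 3]}

Answer:
{'x': [3, 1, 984], 'y': [7, 7]}
{'x': [3, 1, 984], 'y': [7, 7], 'z': [3, 3]}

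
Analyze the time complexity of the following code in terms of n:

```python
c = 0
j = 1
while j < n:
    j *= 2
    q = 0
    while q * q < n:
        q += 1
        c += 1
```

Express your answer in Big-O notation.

Each loop level contributes: log n × √n. Multiplying the contributions gives O(√n log n).

Answer: O(√n log n)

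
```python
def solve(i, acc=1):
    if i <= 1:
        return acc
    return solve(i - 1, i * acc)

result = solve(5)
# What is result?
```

Accumulator trace (n, acc): (5, 1) -> (4, 5) -> (3, 20) -> (2, 60) -> (1, 120) -> return 120

Answer: 120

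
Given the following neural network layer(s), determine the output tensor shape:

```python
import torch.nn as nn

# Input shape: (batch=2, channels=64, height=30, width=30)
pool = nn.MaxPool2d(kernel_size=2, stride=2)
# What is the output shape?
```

Input: (2, 64, 30, 30) -> Output: (2, 64, 15, 15)

Answer: (2, 64, 15, 15)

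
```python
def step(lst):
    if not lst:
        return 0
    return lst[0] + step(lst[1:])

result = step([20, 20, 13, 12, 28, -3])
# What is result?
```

20 + 20 + 13 + 12 + 28 + (-3) + 0 = 90

Answer: 90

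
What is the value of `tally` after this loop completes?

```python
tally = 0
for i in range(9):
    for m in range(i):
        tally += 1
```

Triangle number: 0+1+2+...+8
`tally` takes the values: 0 → 1 → 2 → 3 → 4 → 5 → 6 → 7 → 8 → 9 → 10 → 11 → 12 → 13 → 14 → 15 → 16 → 17 → 18 → 19 → 20 → 21 → 22 → 23 → 24 → 25 → 26 → 27 → 28 → 29 → 30 → 31 → 32 → 33 → 34 → 35 → 36

Answer: 36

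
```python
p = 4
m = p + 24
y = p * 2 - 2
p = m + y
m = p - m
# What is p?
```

Trace:
`p = 4` → p = 4
`m = p + 24` → m = 28
`y = p * 2 - 2` → y = 6
`p = m + y` → p = 34
`m = p - m` → m = 6
So p = 34

Answer: 34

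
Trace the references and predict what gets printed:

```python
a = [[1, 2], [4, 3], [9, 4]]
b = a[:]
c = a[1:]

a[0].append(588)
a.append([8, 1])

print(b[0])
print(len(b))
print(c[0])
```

Key concept: slice with nested mutation.
Step by step:
`a = [[1, 2], [4, 3], [9, 4]]` → a = [[1, 2], [4, 3], [9, 4]]
`b = a[:]` → b = [[1, 2], [4, 3], [9, 4]]
`c = a[1:]` → c = [[4, 3], [9, 4]]
`a[0].append(588)` → a = [[1, 2, 588], [4, 3], [9, 4]]; b = [[1, 2, 588], [4, 3], [9, 4]]
`a.append([8, 1])` → a = [[1, 2, 588], [4, 3], [9, 4], [8, 1]]
`print(b[0])` → prints [1, 2, 588]
`print(len(b))` → prints 3
`print(c[0])` → prints [4, 3]

Answer:
[1, 2, 588]
3
[4, 3]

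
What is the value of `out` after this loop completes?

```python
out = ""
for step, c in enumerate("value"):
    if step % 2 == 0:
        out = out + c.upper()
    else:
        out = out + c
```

Uppercase even positions in 'value'
`out` takes the values: "" → "V" → "Va" → "VaL" → "VaLu" → "VaLuE"

Answer: "VaLuE"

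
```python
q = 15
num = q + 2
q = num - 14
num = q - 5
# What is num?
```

Trace:
`q = 15` → q = 15
`num = q + 2` → num = 17
`q = num - 14` → q = 3
`num = q - 5` → num = -2
So num = -2

Answer: -2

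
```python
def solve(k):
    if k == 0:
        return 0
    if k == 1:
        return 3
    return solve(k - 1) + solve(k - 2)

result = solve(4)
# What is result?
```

Build up from base cases: solve(0)=0, solve(1)=3, solve(2)=3, solve(3)=6, solve(4)=9

Answer: 9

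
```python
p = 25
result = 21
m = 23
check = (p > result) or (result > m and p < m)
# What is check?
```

Trace:
`p = 25` → p = 25
`result = 21` → result = 21
`m = 23` → m = 23
`check = (p > result) or (result > m and p < m)` → check = True
So check = True

Answer: True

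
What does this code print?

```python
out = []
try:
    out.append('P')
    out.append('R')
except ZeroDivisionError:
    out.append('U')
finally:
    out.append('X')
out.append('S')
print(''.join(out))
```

Execution trace: 'P' (try body) → 'R' (try body, no exception) → 'X' (finally) → 'S' (after the try/except). Output: PRXS

Answer: PRXS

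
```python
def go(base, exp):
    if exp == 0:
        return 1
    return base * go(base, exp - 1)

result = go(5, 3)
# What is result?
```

go(5, 3) = 5 * 5 * 5 = 125

Answer: 125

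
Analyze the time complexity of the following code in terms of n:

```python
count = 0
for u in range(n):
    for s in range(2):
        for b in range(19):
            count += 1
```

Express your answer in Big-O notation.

Each loop level contributes: n × 1 × 1. Multiplying the contributions gives O(n).

Answer: O(n)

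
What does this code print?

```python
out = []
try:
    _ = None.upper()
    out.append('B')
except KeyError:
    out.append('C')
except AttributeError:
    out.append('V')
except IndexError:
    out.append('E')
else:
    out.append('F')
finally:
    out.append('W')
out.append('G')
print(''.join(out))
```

Execution trace: 'V' (except AttributeError) → 'W' (finally) → 'G' (after the try/except). Output: VWG

Answer: VWG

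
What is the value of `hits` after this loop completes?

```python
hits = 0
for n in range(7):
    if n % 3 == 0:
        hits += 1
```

Count numbers divisible by 3 in range(7)
`hits` takes the values: 0 → 1 → 2 → 3

Answer: 3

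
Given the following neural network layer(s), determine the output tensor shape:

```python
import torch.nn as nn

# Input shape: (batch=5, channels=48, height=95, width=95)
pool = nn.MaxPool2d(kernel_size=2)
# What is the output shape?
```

Input: (5, 48, 95, 95) -> Output: (5, 48, 47, 47)

Answer: (5, 48, 47, 47)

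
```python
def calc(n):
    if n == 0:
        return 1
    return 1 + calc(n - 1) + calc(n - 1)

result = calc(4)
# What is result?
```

calc(n) = 1 + 2·calc(n-1), calc(0)=1. Closed form: (1+1)·2^4 - 1 = 31.

Answer: 31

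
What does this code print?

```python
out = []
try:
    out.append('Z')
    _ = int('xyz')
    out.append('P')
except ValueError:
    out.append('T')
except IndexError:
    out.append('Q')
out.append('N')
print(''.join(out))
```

Execution trace: 'Z' (try body) → 'T' (except ValueError) → 'N' (after the try/except). Output: ZTN

Answer: ZTN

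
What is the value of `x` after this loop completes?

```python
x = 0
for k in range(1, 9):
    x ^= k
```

XOR of 1 to 8
`x` takes the values: 0 → 1 → 3 → 0 → 4 → 1 → 7 → 0 → 8

Answer: 8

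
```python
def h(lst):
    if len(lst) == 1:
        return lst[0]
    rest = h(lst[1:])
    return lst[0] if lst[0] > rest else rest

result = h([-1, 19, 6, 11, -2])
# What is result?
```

Recursive max over [-1, 19, 6, 11, -2] = 19

Answer: 19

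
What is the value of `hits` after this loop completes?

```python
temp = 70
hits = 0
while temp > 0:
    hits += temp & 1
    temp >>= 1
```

Count set bits in 70 (binary: 0b1000110)
`hits` takes the values: 0 → 1 → 2 → 3

Answer: 3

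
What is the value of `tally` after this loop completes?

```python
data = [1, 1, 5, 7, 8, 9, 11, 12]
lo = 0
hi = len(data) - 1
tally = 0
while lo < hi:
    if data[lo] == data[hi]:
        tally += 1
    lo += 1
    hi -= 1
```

Count matching pairs from ends
`tally` takes the values: 0

Answer: 0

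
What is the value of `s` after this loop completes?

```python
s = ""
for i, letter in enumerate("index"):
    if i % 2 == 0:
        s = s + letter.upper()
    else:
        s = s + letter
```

Uppercase even positions in 'index'
`s` takes the values: "" → "I" → "In" → "InD" → "InDe" → "InDeX"

Answer: "InDeX"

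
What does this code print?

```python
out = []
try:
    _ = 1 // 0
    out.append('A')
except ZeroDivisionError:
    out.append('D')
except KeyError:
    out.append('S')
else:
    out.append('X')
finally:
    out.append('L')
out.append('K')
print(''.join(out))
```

Execution trace: 'D' (except ZeroDivisionError) → 'L' (finally) → 'K' (after the try/except). Output: DLK

Answer: DLK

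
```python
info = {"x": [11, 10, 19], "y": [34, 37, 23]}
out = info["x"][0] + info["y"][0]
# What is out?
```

Trace:
`info = {"x": [11, 10, 19], "y": [34, 37, 23]}` → info = {'x': [11, 10, 19], 'y': [34, 37, 23]}
`out = info["x"][0] + info["y"][0]` → out = 45
So out = 45

Answer: 45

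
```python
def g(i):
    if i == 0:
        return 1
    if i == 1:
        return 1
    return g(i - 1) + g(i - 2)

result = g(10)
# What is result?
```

Build up from base cases: g(0)=1, g(1)=1, g(2)=2, g(3)=3, g(4)=5, g(5)=8, g(6)=13, ..., g(10)=89

Answer: 89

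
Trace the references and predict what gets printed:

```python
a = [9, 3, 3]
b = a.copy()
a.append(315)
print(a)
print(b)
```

Key concept: list.copy() creates independent copy.
Step by step:
`a = [9, 3, 3]` → a = [9, 3, 3]
`b = a.copy()` → b = [9, 3, 3]
`a.append(315)` → a = [9, 3, 3, 315]
`print(a)` → prints [9, 3, 3, 315]
`print(b)` → prints [9, 3, 3]

Answer:
[9, 3, 3, 315]
[9, 3, 3]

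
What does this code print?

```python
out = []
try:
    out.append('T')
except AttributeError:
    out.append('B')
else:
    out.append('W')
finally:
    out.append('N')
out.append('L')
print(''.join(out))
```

Execution trace: 'T' (try body, no exception) → 'W' (else) → 'N' (finally) → 'L' (after the try/except). Output: TWNL

Answer: TWNL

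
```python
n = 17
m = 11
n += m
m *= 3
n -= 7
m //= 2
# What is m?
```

Trace:
`n = 17` → n = 17
`m = 11` → m = 11
`n += m` → n = 28
`m *= 3` → m = 33
`n -= 7` → n = 21
`m //= 2` → m = 16
So m = 16

Answer: 16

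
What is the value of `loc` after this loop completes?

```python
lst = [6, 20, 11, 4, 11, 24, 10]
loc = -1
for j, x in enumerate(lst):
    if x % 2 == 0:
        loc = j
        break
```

First even number index in [6, 20, 11, 4, 11, 24, 10]
`loc` takes the values: -1 → 0

Answer: 0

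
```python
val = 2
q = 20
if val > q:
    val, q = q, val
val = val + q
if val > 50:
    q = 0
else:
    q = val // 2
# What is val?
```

Trace:
`val = 2` → val = 2
`q = 20` → q = 20
`if val > q: ...` → val > q is False → no variable changes
`val = val + q` → val = 22
`if val > 50: ...` → val > 50 is False, take else branch → q = 11
So val = 22

Answer: 22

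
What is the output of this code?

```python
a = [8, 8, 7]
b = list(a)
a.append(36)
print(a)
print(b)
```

Key concept: list() constructor creates copy.
Step by step:
`a = [8, 8, 7]` → a = [8, 8, 7]
`b = list(a)` → b = [8, 8, 7]
`a.append(36)` → a = [8, 8, 7, 36]
`print(a)` → prints [8, 8, 7, 36]
`print(b)` → prints [8, 8, 7]

Answer:
[8, 8, 7, 36]
[8, 8, 7]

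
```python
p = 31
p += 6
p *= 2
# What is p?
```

Trace:
`p = 31` → p = 31
`p += 6` → p = 37
`p *= 2` → p = 74
So p = 74

Answer: 74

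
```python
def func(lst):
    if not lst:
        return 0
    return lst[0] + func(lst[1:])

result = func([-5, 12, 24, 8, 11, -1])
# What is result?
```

(-5) + 12 + 24 + 8 + 11 + (-1) + 0 = 49

Answer: 49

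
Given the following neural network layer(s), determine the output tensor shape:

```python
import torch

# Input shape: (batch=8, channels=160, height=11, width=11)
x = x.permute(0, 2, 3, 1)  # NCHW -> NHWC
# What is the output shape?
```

Input: (8, 160, 11, 11) -> Output: (8, 11, 11, 160)

Answer: (8, 11, 11, 160)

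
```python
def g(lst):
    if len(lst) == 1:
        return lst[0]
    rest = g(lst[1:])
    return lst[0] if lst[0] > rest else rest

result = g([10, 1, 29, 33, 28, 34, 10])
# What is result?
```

Recursive max over [10, 1, 29, 33, 28, 34, 10] = 34

Answer: 34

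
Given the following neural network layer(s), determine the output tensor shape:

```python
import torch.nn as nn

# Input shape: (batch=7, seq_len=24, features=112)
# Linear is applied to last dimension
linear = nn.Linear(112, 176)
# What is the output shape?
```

Input: (7, 24, 112) -> Output: (7, 24, 176)

Answer: (7, 24, 176)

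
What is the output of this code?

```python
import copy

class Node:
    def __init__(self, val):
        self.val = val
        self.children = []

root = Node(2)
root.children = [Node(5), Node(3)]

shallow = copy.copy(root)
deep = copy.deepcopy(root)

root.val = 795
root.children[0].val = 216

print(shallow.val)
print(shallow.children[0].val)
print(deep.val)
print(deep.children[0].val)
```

Key concept: deep copy with custom objects.
Step by step:
`root = Node(2)` → root = Node(val=2, children=[])
`root.children = [Node(5), Node(3)]` → root = Node(val=2, children=[Node(val=5, children=[]), Node(val=3, children=[])])
`shallow = copy.copy(root)` → shallow = Node(val=2, children=[Node(val=5, children=[]), Node(val=3, children=[])])
`deep = copy.deepcopy(root)` → deep = Node(val=2, children=[Node(val=5, children=[]), Node(val=3, children=[])])
`root.val = 795` → root = Node(val=795, children=[Node(val=5, children=[]), Node(val=3, children=[])])
`root.children[0].val = 216` → root = Node(val=795, children=[Node(val=216, children=[]), Node(val=3, children=[])]); shallow = Node(val=2, children=[Node(val=216, children=[]), Node(val=3, children=[])])
`print(shallow.val)` → prints 2
`print(shallow.children[0].val)` → prints 216
`print(deep.val)` → prints 2
`print(deep.children[0].val)` → prints 5

Answer:
2
216
2
5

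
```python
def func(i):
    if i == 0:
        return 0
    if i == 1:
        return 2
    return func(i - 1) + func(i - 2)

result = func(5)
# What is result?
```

Build up from base cases: func(0)=0, func(1)=2, func(2)=2, func(3)=4, func(4)=6, func(5)=10

Answer: 10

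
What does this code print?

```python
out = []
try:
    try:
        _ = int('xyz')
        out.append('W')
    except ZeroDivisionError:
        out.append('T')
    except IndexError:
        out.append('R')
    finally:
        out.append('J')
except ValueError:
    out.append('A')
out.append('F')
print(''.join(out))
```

Execution trace: 'J' (finally) → 'A' (outer except ValueError) → 'F' (after the try/except). Output: JAF

Answer: JAF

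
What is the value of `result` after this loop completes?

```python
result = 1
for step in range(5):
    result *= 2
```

2^5 = 32
`result` takes the values: 1 → 2 → 4 → 8 → 16 → 32

Answer: 32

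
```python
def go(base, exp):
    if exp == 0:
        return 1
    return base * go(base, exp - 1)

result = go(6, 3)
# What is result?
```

go(6, 3) = 6 * 6 * 6 = 216

Answer: 216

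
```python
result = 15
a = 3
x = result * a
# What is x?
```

Trace:
`result = 15` → result = 15
`a = 3` → a = 3
`x = result * a` → x = 45
So x = 45

Answer: 45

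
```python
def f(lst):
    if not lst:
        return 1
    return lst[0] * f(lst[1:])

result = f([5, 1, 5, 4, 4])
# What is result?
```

Product over [5, 1, 5, 4, 4] = 5 * 1 * 5 * 4 * 4 = 400

Answer: 400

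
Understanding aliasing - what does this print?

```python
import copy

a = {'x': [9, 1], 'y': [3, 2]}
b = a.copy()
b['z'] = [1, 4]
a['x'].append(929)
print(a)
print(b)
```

Key concept: shallow copy of dict with mutable values.
Step by step:
`a = {'x': [9, 1], 'y': [3, 2]}` → a = {'x': [9, 1], 'y': [3, 2]}
`b = a.copy()` → b = {'x': [9, 1], 'y': [3, 2]}
`b['z'] = [1, 4]` → b = {'x': [9, 1], 'y': [3, 2], 'z': [1, 4]}
`a['x'].append(929)` → a = {'x': [9, 1, 929], 'y': [3, 2]}; b = {'x': [9, 1, 929], 'y': [3, 2], 'z': [1, 4]}
`print(a)` → prints {'x': [9, 1, 929], 'y': [3, 2]}
`print(b)` → prints {'x': [9, 1, 929], 'y': [3, 2], 'z': [1, 4]}

Answer:
{'x': [9, 1, 929], 'y': [3, 2]}
{'x': [9, 1, 929], 'y': [3, 2], 'z': [1, 4]}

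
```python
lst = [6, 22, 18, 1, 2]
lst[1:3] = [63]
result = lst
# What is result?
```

Trace:
`lst = [6, 22, 18, 1, 2]` → lst = [6, 22, 18, 1, 2]
`lst[1:3] = [63]` → lst = [6, 63, 1, 2]
`result = lst` → result = [6, 63, 1, 2]
So result = [6, 63, 1, 2]

Answer: [6, 63, 1, 2]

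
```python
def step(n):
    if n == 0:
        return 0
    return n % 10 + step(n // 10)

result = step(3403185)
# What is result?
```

Sum of digits of 3403185: 5 + 8 + 1 + 3 + 0 + 4 + 3 = 24

Answer: 24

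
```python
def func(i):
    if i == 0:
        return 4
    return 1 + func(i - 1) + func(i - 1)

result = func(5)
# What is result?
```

func(i) = 1 + 2·func(i-1), func(0)=4. Closed form: (4+1)·2^5 - 1 = 159.

Answer: 159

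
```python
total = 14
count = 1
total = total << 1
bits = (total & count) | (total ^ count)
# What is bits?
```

Trace:
`total = 14` → total = 14
`count = 1` → count = 1
`total = total << 1` → total = 28
`bits = (total & count) | (total ^ count)` → bits = 29
So bits = 29

Answer: 29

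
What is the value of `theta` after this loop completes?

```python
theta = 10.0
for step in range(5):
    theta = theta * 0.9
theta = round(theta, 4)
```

Exponential decay: 10.0 * 0.9^5
`theta` takes the values: 10.0 → 9.0 → 8.1 → 7.29 → 6.561 → 5.9049

Answer: 5.9049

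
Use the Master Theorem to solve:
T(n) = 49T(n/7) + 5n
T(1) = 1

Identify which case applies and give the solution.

a=49, b=7, f(n)=5n. log_7(49) = 2. Since c=1 < 2, Case 1 applies: T(n) = Θ(n^log_b(a)) = O(n^2).

Answer: O(n^2) - Case 1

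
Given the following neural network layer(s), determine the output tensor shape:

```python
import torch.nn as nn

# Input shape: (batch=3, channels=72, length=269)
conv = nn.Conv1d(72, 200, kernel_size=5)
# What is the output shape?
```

Input: (3, 72, 269) -> Output: (3, 200, 265)

Answer: (3, 200, 265)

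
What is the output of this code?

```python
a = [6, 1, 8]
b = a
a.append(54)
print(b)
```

Key concept: basic list aliasing.
Step by step:
`a = [6, 1, 8]` → a = [6, 1, 8]
`b = a` → b = [6, 1, 8] (same object as a)
`a.append(54)` → a = [6, 1, 8, 54] (same object as b); b = [6, 1, 8, 54] (same object as a)
`print(b)` → prints [6, 1, 8, 54]

Answer: [6, 1, 8, 54]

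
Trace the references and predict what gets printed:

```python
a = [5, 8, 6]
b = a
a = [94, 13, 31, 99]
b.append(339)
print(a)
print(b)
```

Key concept: rebinding vs mutation: a is rebound to a new list, b still points at the original.
Step by step:
`a = [5, 8, 6]` → a = [5, 8, 6]
`b = a` → b = [5, 8, 6] (same object as a)
`a = [94, 13, 31, 99]` → a = [94, 13, 31, 99]
`b.append(339)` → b = [5, 8, 6, 339]
`print(a)` → prints [94, 13, 31, 99]
`print(b)` → prints [5, 8, 6, 339]

Answer:
[94, 13, 31, 99]
[5, 8, 6, 339]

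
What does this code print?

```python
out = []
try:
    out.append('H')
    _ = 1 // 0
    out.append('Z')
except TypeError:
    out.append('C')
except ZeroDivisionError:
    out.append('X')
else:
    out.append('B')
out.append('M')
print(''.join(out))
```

Execution trace: 'H' (try body) → 'X' (except ZeroDivisionError) → 'M' (after the try/except). Output: HXM

Answer: HXM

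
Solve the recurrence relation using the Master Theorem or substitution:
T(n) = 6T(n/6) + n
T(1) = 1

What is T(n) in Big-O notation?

By Master Theorem: a=6, b=6, f(n)=n. Since log_6(6) = 1 and f(n) = Θ(n^1), Case 2 applies. T(n) = O(n log n).

Answer: O(n log n)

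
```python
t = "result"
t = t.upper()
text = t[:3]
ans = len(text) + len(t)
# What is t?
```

Trace:
`t = "result"` → t = 'result'
`t = t.upper()` → t = 'RESULT'
`text = t[:3]` → text = 'RES'
`ans = len(text) + len(t)` → ans = 9
So t = 'RESULT'

Answer: 'RESULT'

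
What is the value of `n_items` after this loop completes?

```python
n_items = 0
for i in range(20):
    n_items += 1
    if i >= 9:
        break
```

Loop breaks when i reaches 9, n_items is 10
`n_items` takes the values: 0 → 1 → 2 → 3 → 4 → 5 → 6 → 7 → 8 → 9 → 10

Answer: 10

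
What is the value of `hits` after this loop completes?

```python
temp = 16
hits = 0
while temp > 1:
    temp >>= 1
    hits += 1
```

Count right shifts until 1
`hits` takes the values: 0 → 1 → 2 → 3 → 4

Answer: 4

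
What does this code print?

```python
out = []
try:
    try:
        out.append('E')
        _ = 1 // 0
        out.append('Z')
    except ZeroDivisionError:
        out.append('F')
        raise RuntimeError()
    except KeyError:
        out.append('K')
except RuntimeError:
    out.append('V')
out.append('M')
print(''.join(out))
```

Execution trace: 'E' (inner try body) → 'F' (inner except ZeroDivisionError) → 'V' (outer except RuntimeError) → 'M' (after the try/except). Output: EFVM

Answer: EFVM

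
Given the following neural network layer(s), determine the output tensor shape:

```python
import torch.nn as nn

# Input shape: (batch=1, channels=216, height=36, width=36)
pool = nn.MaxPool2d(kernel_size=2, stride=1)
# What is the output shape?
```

Input: (1, 216, 36, 36) -> Output: (1, 216, 35, 35)

Answer: (1, 216, 35, 35)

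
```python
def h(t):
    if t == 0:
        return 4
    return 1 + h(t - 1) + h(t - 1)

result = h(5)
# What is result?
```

h(t) = 1 + 2·h(t-1), h(0)=4. Closed form: (4+1)·2^5 - 1 = 159.

Answer: 159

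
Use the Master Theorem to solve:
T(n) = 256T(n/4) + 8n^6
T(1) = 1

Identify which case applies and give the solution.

a=256, b=4, f(n)=8n^6. log_4(256) = 4. Since c=6 > 4 and the regularity condition holds (256(n/4)^6 = (256/4^6)n^6 with 256/4^6 < 1), Case 3 applies: T(n) = Θ(f(n)) = O(n^6).

Answer: O(n^6) - Case 3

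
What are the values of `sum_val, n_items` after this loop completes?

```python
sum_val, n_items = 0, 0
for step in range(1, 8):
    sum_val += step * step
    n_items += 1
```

Sum of squares and count
`sum_val, n_items` takes the values: (0, 0) → (1, 0) → (1, 1) → (5, 1) → (5, 2) → (14, 2) → (14, 3) → (30, 3) → (30, 4) → (55, 4) → (55, 5) → (91, 5) → (91, 6) → (140, 6) → (140, 7)

Answer: 140, 7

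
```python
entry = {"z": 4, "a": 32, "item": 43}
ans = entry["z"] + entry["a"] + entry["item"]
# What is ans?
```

Trace:
`entry = {"z": 4, "a": 32, "item": 43}` → entry = {'z': 4, 'a': 32, 'item': 43}
`ans = entry["z"] + entry["a"] + entry["item"]` → ans = 79
So ans = 79

Answer: 79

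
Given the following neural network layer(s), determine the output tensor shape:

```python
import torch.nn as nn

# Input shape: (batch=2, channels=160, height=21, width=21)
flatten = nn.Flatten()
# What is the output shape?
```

Input: (2, 160, 21, 21) -> Output: (2, 70560)

Answer: (2, 70560)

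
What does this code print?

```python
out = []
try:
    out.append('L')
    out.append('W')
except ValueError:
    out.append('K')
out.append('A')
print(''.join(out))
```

Execution trace: 'L' (try body) → 'W' (try body, no exception) → 'A' (after the try/except). Output: LWA

Answer: LWA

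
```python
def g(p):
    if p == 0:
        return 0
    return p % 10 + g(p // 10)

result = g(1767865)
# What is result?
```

Sum of digits of 1767865: 5 + 6 + 8 + 7 + 6 + 7 + 1 = 40

Answer: 40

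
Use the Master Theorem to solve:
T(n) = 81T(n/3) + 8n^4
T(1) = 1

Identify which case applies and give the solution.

a=81, b=3, f(n)=8n^4. log_3(81) = 4. Since c=4 = 4, Case 2 applies: T(n) = Θ(n^log_b(a) · log n) = O(n^4 log n).

Answer: O(n^4 log n) - Case 2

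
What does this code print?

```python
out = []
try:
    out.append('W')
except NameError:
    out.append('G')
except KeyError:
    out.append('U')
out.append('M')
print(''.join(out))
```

Execution trace: 'W' (try body, no exception) → 'M' (after the try/except). Output: WM

Answer: WM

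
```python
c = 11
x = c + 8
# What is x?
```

Trace:
`c = 11` → c = 11
`x = c + 8` → x = 19
So x = 19

Answer: 19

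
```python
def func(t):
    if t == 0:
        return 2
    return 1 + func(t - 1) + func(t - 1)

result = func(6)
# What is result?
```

func(t) = 1 + 2·func(t-1), func(0)=2. Closed form: (2+1)·2^6 - 1 = 191.

Answer: 191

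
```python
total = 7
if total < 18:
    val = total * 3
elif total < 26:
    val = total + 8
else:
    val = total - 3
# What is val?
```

Trace:
`total = 7` → total = 7
`if total < 18: ...` → total < 18 is True → val = 21
So val = 21

Answer: 21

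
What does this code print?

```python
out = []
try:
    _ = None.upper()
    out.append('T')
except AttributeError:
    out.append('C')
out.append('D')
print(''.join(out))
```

Execution trace: 'C' (except AttributeError) → 'D' (after the try/except). Output: CD

Answer: CD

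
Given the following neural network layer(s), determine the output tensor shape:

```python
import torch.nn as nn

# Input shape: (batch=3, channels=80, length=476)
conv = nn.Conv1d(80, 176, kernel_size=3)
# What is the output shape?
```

Input: (3, 80, 476) -> Output: (3, 176, 474)

Answer: (3, 176, 474)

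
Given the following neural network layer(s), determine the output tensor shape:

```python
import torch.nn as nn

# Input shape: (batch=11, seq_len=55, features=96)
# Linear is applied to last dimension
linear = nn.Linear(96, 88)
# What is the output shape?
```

Input: (11, 55, 96) -> Output: (11, 55, 88)

Answer: (11, 55, 88)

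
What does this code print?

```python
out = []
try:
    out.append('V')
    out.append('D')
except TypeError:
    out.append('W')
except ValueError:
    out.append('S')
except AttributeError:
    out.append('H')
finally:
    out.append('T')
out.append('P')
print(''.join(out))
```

Execution trace: 'V' (try body) → 'D' (try body, no exception) → 'T' (finally) → 'P' (after the try/except). Output: VDTP

Answer: VDTP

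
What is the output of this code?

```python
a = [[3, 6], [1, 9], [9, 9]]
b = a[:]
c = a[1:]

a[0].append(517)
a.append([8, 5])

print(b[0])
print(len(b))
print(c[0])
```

Key concept: slice with nested mutation.
Step by step:
`a = [[3, 6], [1, 9], [9, 9]]` → a = [[3, 6], [1, 9], [9, 9]]
`b = a[:]` → b = [[3, 6], [1, 9], [9, 9]]
`c = a[1:]` → c = [[1, 9], [9, 9]]
`a[0].append(517)` → a = [[3, 6, 517], [1, 9], [9, 9]]; b = [[3, 6, 517], [1, 9], [9, 9]]
`a.append([8, 5])` → a = [[3, 6, 517], [1, 9], [9, 9], [8, 5]]
`print(b[0])` → prints [3, 6, 517]
`print(len(b))` → prints 3
`print(c[0])` → prints [1, 9]

Answer:
[3, 6, 517]
3
[1, 9]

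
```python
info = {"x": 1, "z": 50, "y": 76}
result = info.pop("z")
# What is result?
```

Trace:
`info = {"x": 1, "z": 50, "y": 76}` → info = {'x': 1, 'z': 50, 'y': 76}
`result = info.pop("z")` → info = {'x': 1, 'y': 76}; result = 50
So result = 50

Answer: 50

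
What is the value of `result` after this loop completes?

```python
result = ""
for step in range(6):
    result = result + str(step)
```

Concatenate digits 0 to 5
`result` takes the values: "" → "0" → "01" → "012" → "0123" → "01234" → "012345"

Answer: "012345"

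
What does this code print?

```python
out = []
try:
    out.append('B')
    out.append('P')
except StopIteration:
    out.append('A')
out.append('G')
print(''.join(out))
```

Execution trace: 'B' (try body) → 'P' (try body, no exception) → 'G' (after the try/except). Output: BPG

Answer: BPG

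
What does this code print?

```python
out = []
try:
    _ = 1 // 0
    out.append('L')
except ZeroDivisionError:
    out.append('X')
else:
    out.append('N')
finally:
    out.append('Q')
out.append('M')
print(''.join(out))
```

Execution trace: 'X' (except ZeroDivisionError) → 'Q' (finally) → 'M' (after the try/except). Output: XQM

Answer: XQM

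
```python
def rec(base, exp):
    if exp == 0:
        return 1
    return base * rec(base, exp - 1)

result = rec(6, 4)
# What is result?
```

rec(6, 4) = 6 * 6 * 6 * 6 = 1296

Answer: 1296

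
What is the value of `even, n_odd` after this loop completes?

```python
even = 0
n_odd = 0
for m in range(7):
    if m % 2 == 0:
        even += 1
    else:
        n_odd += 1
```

Count evens and odds in range(7)
`even, n_odd` takes the values: (0, 0) → (1, 0) → (1, 1) → (2, 1) → (2, 2) → (3, 2) → (3, 3) → (4, 3)

Answer: 4, 3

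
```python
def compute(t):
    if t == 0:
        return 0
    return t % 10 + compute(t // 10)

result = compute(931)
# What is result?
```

Sum of digits of 931: 1 + 3 + 9 = 13

Answer: 13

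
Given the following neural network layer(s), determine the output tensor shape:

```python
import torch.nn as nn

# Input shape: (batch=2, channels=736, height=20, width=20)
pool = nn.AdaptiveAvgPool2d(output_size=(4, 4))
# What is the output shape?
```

Input: (2, 736, 20, 20) -> Output: (2, 736, 4, 4)

Answer: (2, 736, 4, 4)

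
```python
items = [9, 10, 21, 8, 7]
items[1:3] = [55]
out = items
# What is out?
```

Trace:
`items = [9, 10, 21, 8, 7]` → items = [9, 10, 21, 8, 7]
`items[1:3] = [55]` → items = [9, 55, 8, 7]
`out = items` → out = [9, 55, 8, 7]
So out = [9, 55, 8, 7]

Answer: [9, 55, 8, 7]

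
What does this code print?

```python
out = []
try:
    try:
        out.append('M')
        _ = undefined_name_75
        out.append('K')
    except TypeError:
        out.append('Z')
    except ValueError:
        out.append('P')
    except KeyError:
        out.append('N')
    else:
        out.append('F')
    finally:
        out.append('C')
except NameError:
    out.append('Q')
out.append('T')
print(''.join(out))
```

Execution trace: 'M' (try body) → 'C' (finally) → 'Q' (outer except NameError) → 'T' (after the try/except). Output: MCQT

Answer: MCQT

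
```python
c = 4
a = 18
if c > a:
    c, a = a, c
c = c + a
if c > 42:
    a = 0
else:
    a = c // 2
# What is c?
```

Trace:
`c = 4` → c = 4
`a = 18` → a = 18
`if c > a: ...` → c > a is False → no variable changes
`c = c + a` → c = 22
`if c > 42: ...` → c > 42 is False, take else branch → a = 11
So c = 22

Answer: 22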